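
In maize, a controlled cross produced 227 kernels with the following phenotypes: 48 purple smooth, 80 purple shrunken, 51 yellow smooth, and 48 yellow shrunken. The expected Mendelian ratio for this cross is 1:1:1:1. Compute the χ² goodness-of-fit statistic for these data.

12.806

Total ratio parts = 4. Expected numbers out of 227:
  purple smooth: 227 × 1/4 = 56.75
  purple shrunken: 227 × 1/4 = 56.75
  yellow smooth: 227 × 1/4 = 56.75
  yellow shrunken: 227 × 1/4 = 56.75
χ² = Σ (O − E)² / E
  purple smooth: (48 − 56.75)² / 56.75 = 1.3491
  purple shrunken: (80 − 56.75)² / 56.75 = 9.5253
  yellow smooth: (51 − 56.75)² / 56.75 = 0.5826
  yellow shrunken: (48 − 56.75)² / 56.75 = 1.3491
χ² = 1.3491 + 9.5253 + 0.5826 + 1.3491 = 12.8061 ≈ 12.806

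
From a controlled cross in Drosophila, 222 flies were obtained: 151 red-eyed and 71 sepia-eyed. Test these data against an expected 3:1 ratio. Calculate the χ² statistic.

5.772

Under the 3:1 hypothesis (Σ ratio = 4, N = 222):
  red-eyed: 222 × 3/4 = 166.5
  sepia-eyed: 222 × 1/4 = 55.5
χ² = Σ (O − E)² / E
  red-eyed: (151 − 166.5)² / 166.5 = 1.4429
  sepia-eyed: (71 − 55.5)² / 55.5 = 4.3288
χ² = 1.4429 + 4.3288 = 5.7717 ≈ 5.772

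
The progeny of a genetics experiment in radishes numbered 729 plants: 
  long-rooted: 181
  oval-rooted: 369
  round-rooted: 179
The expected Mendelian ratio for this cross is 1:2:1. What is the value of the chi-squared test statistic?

0.122

The 1:2:1 ratio has 4 parts, so with N = 729 the expected counts are:
  long-rooted: 729 × 1/4 = 182.25
  oval-rooted: 729 × 2/4 = 364.5
  round-rooted: 729 × 1/4 = 182.25
χ² = Σ (O − E)² / E
  long-rooted: (181 − 182.25)² / 182.25 = 0.0086
  oval-rooted: (369 − 364.5)² / 364.5 = 0.0556
  round-rooted: (179 − 182.25)² / 182.25 = 0.0580
χ² = 0.0086 + 0.0556 + 0.0580 = 0.1222 ≈ 0.122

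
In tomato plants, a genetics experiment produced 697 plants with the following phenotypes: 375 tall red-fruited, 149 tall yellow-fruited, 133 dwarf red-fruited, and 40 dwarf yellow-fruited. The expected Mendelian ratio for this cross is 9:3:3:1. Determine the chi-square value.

3.641

The 9:3:3:1 ratio has 16 parts, so with N = 697 the expected counts are:
  tall red-fruited: 697 × 9/16 = 392.0625
  tall yellow-fruited: 697 × 3/16 = 130.6875
  dwarf red-fruited: 697 × 3/16 = 130.6875
  dwarf yellow-fruited: 697 × 1/16 = 43.5625
χ² = Σ (O − E)² / E
  tall red-fruited: (375 − 392.0625)² / 392.0625 = 0.7426
  tall yellow-fruited: (149 − 130.6875)² / 130.6875 = 2.5660
  dwarf red-fruited: (133 − 130.6875)² / 130.6875 = 0.0409
  dwarf yellow-fruited: (40 − 43.5625)² / 43.5625 = 0.2913
χ² = 0.7426 + 2.5660 + 0.0409 + 0.2913 = 3.6408 ≈ 3.641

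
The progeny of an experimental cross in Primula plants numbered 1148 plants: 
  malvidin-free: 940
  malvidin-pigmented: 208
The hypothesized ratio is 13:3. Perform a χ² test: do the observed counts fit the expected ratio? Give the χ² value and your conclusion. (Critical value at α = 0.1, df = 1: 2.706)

The 13:3 ratio has 16 parts, so with N = 1148 the expected counts are:
  malvidin-free: 1148 × 13/16 = 932.75
  malvidin-pigmented: 1148 × 3/16 = 215.25
χ² = Σ (O − E)² / E
  malvidin-free: (940 − 932.75)² / 932.75 = 0.0564
  malvidin-pigmented: (208 − 215.25)² / 215.25 = 0.2442
χ² = 0.0564 + 0.2442 = 0.3006 ≈ 0.301
Degrees of freedom = 2 − 1 = 1; critical value at α = 0.1 is 2.706.
Since 0.301 < 2.706, we fail to reject the null hypothesis — the data are consistent with the 13:3 ratio.

0.301; consistent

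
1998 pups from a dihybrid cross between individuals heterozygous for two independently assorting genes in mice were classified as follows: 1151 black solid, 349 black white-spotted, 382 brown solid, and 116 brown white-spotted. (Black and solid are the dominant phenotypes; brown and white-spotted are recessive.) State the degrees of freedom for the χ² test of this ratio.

A dihybrid F₂ with independent assortment and complete dominance at both loci gives a 9:3:3:1 phenotypic ratio.
A goodness-of-fit test with 4 phenotype classes has df = 4 − 1 = 3.

3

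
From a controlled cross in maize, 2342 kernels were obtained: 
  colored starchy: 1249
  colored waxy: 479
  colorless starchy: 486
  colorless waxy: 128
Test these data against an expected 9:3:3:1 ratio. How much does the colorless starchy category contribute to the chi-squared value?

Total ratio parts = 16. Expected numbers out of 2342:
  colored starchy: 2342 × 9/16 = 1317.375
  colored waxy: 2342 × 3/16 = 439.125
  colorless starchy: 2342 × 3/16 = 439.125
  colorless waxy: 2342 × 1/16 = 146.375
Contribution of colorless starchy: (486 − 439.125)² / 439.125 = 5.0037

5.004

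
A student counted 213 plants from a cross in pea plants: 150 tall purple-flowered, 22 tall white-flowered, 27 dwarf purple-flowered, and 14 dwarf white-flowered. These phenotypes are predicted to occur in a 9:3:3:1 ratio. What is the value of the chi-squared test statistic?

19.889

Total ratio parts = 16. Expected numbers out of 213:
  tall purple-flowered: 213 × 9/16 = 119.8125
  tall white-flowered: 213 × 3/16 = 39.9375
  dwarf purple-flowered: 213 × 3/16 = 39.9375
  dwarf white-flowered: 213 × 1/16 = 13.3125
χ² = Σ (O − E)² / E
  tall purple-flowered: (150 − 119.8125)² / 119.8125 = 7.6059
  tall white-flowered: (22 − 39.9375)² / 39.9375 = 8.0564
  dwarf purple-flowered: (27 − 39.9375)² / 39.9375 = 4.1910
  dwarf white-flowered: (14 − 13.3125)² / 13.3125 = 0.0355
χ² = 7.6059 + 8.0564 + 4.1910 + 0.0355 = 19.8888 ≈ 19.889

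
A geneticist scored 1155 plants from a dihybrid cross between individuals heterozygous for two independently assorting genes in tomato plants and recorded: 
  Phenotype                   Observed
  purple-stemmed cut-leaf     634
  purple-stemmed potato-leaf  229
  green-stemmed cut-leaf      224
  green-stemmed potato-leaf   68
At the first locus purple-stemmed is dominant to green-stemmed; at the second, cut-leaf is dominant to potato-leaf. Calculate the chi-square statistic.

1.591

A dihybrid F₂ with independent assortment and complete dominance at both loci gives a 9:3:3:1 phenotypic ratio.
The 9:3:3:1 ratio has 16 parts, so with N = 1155 the expected counts are:
  purple-stemmed cut-leaf: 1155 × 9/16 = 649.6875
  purple-stemmed potato-leaf: 1155 × 3/16 = 216.5625
  green-stemmed cut-leaf: 1155 × 3/16 = 216.5625
  green-stemmed potato-leaf: 1155 × 1/16 = 72.1875
χ² = Σ (O − E)² / E
  purple-stemmed cut-leaf: (634 − 649.6875)² / 649.6875 = 0.3788
  purple-stemmed potato-leaf: (229 − 216.5625)² / 216.5625 = 0.7143
  green-stemmed cut-leaf: (224 − 216.5625)² / 216.5625 = 0.2554
  green-stemmed potato-leaf: (68 − 72.1875)² / 72.1875 = 0.2429
χ² = 0.3788 + 0.7143 + 0.2554 + 0.2429 = 1.5914 ≈ 1.591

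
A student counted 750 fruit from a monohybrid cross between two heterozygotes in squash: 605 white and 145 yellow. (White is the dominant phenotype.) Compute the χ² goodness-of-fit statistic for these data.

For a monohybrid cross between heterozygotes with complete dominance, the expected phenotypic ratio is 3:1.
Under the 3:1 hypothesis (Σ ratio = 4, N = 750):
  white: 750 × 3/4 = 562.5
  yellow: 750 × 1/4 = 187.5
χ² = Σ (O − E)² / E
  white: (605 − 562.5)² / 562.5 = 3.2111
  yellow: (145 − 187.5)² / 187.5 = 9.6333
χ² = 3.2111 + 9.6333 = 12.8444 ≈ 12.844

12.844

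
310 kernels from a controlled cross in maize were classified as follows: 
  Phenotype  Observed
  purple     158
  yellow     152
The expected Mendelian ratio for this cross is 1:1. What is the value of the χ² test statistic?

Total ratio parts = 2. Expected numbers out of 310:
  purple: 310 × 1/2 = 155
  yellow: 310 × 1/2 = 155
χ² = Σ (O − E)² / E
  purple: (158 − 155)² / 155 = 0.0581
  yellow: (152 − 155)² / 155 = 0.0581
χ² = 0.0581 + 0.0581 = 0.1162 ≈ 0.116

0.116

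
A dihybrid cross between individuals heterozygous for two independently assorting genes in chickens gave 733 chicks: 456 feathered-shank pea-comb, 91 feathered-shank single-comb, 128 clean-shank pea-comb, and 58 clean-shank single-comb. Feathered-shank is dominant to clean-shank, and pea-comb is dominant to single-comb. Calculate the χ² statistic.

A dihybrid F₂ with independent assortment and complete dominance at both loci gives a 9:3:3:1 phenotypic ratio.
The 9:3:3:1 ratio has 16 parts, so with N = 733 the expected counts are:
  feathered-shank pea-comb: 733 × 9/16 = 412.3125
  feathered-shank single-comb: 733 × 3/16 = 137.4375
  clean-shank pea-comb: 733 × 3/16 = 137.4375
  clean-shank single-comb: 733 × 1/16 = 45.8125
χ² = Σ (O − E)² / E
  feathered-shank pea-comb: (456 − 412.3125)² / 412.3125 = 4.6290
  feathered-shank single-comb: (91 − 137.4375)² / 137.4375 = 15.6903
  clean-shank pea-comb: (128 − 137.4375)² / 137.4375 = 0.6481
  clean-shank single-comb: (58 − 45.8125)² / 45.8125 = 3.2422
χ² = 4.6290 + 15.6903 + 0.6481 + 3.2422 = 24.2096 ≈ 24.210

24.210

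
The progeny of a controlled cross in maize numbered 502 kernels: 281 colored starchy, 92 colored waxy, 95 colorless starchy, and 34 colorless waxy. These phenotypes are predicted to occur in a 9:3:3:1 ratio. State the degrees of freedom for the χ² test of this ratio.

3

A goodness-of-fit test with 4 phenotype classes has df = 4 − 1 = 3.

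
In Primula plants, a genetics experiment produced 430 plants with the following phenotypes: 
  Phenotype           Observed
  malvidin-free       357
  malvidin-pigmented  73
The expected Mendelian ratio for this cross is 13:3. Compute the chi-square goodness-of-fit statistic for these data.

Expected counts for N = 430 under a 13:3 ratio (total parts = 16):
  malvidin-free: 430 × 13/16 = 349.375
  malvidin-pigmented: 430 × 3/16 = 80.625
χ² = Σ (O − E)² / E
  malvidin-free: (357 − 349.375)² / 349.375 = 0.1664
  malvidin-pigmented: (73 − 80.625)² / 80.625 = 0.7211
χ² = 0.1664 + 0.7211 = 0.8875 ≈ 0.888

0.888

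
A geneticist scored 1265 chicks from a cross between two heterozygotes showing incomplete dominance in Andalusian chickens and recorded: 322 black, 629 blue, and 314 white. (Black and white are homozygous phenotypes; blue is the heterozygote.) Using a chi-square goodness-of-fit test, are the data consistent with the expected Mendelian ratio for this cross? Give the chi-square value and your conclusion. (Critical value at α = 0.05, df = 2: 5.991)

0.140; consistent

With incomplete dominance, a heterozygote × heterozygote cross gives a 1:2:1 phenotypic ratio.
Total ratio parts = 4. Expected numbers out of 1265:
  black: 1265 × 1/4 = 316.25
  blue: 1265 × 2/4 = 632.5
  white: 1265 × 1/4 = 316.25
χ² = Σ (O − E)² / E
  black: (322 − 316.25)² / 316.25 = 0.1045
  blue: (629 − 632.5)² / 632.5 = 0.0194
  white: (314 − 316.25)² / 316.25 = 0.0160
χ² = 0.1045 + 0.0194 + 0.0160 = 0.1399 ≈ 0.140
Degrees of freedom = 3 − 1 = 2; critical value at α = 0.05 is 5.991.
Since 0.140 < 5.991, we fail to reject the null hypothesis — the data are consistent with the 1:2:1 ratio.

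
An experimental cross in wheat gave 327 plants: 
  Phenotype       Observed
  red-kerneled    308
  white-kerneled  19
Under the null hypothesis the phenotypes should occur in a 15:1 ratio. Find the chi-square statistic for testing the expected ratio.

Total ratio parts = 16. Expected numbers out of 327:
  red-kerneled: 327 × 15/16 = 306.5625
  white-kerneled: 327 × 1/16 = 20.4375
χ² = Σ (O − E)² / E
  red-kerneled: (308 − 306.5625)² / 306.5625 = 0.0067
  white-kerneled: (19 − 20.4375)² / 20.4375 = 0.1011
χ² = 0.0067 + 0.1011 = 0.1078 ≈ 0.108

0.108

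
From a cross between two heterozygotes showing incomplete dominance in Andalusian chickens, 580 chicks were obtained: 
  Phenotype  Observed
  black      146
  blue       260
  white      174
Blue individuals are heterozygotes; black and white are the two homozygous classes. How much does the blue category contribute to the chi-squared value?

With incomplete dominance, a heterozygote × heterozygote cross gives a 1:2:1 phenotypic ratio.
The 1:2:1 ratio has 4 parts, so with N = 580 the expected counts are:
  black: 580 × 1/4 = 145
  blue: 580 × 2/4 = 290
  white: 580 × 1/4 = 145
Contribution of blue: (260 − 290)² / 290 = 3.1034

3.103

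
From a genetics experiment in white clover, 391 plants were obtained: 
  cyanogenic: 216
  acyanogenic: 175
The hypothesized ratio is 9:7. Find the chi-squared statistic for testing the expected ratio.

0.161

Expected counts for N = 391 under a 9:7 ratio (total parts = 16):
  cyanogenic: 391 × 9/16 = 219.9375
  acyanogenic: 391 × 7/16 = 171.0625
χ² = Σ (O − E)² / E
  cyanogenic: (216 − 219.9375)² / 219.9375 = 0.0705
  acyanogenic: (175 − 171.0625)² / 171.0625 = 0.0906
χ² = 0.0705 + 0.0906 = 0.1611 ≈ 0.161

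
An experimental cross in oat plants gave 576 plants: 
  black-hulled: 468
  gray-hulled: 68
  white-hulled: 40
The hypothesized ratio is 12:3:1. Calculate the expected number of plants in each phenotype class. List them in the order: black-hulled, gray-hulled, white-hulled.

432, 108, 36

Under the 12:3:1 hypothesis (Σ ratio = 16, N = 576):
  black-hulled: 576 × 12/16 = 432
  gray-hulled: 576 × 3/16 = 108
  white-hulled: 576 × 1/16 = 36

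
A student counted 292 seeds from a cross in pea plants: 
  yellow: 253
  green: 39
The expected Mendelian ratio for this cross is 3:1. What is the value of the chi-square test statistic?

21.114

Under the 3:1 hypothesis (Σ ratio = 4, N = 292):
  yellow: 292 × 3/4 = 219
  green: 292 × 1/4 = 73
χ² = Σ (O − E)² / E
  yellow: (253 − 219)² / 219 = 5.2785
  green: (39 − 73)² / 73 = 15.8356
χ² = 5.2785 + 15.8356 = 21.1141 ≈ 21.114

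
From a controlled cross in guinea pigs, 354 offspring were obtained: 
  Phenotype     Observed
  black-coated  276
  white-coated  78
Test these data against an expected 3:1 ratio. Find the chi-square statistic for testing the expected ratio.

Expected counts for N = 354 under a 3:1 ratio (total parts = 4):
  black-coated: 354 × 3/4 = 265.5
  white-coated: 354 × 1/4 = 88.5
χ² = Σ (O − E)² / E
  black-coated: (276 − 265.5)² / 265.5 = 0.4153
  white-coated: (78 − 88.5)² / 88.5 = 1.2458
χ² = 0.4153 + 1.2458 = 1.6611 ≈ 1.661

1.661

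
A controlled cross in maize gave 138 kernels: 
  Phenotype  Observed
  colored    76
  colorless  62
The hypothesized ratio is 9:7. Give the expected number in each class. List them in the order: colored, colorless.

77.625, 60.375

Expected counts for N = 138 under a 9:7 ratio (total parts = 16):
  colored: 138 × 9/16 = 77.625
  colorless: 138 × 7/16 = 60.375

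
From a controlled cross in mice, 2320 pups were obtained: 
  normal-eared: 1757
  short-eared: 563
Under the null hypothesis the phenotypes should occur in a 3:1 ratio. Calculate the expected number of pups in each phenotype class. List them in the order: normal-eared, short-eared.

1740, 580

Total ratio parts = 4. Expected numbers out of 2320:
  normal-eared: 2320 × 3/4 = 1740
  short-eared: 2320 × 1/4 = 580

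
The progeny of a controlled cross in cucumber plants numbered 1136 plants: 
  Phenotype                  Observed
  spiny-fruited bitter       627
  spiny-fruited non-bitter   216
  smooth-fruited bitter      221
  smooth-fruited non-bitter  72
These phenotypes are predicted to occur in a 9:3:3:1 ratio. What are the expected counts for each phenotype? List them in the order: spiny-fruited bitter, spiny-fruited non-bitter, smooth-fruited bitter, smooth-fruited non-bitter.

639, 213, 213, 71

Expected counts for N = 1136 under a 9:3:3:1 ratio (total parts = 16):
  spiny-fruited bitter: 1136 × 9/16 = 639
  spiny-fruited non-bitter: 1136 × 3/16 = 213
  smooth-fruited bitter: 1136 × 3/16 = 213
  smooth-fruited non-bitter: 1136 × 1/16 = 71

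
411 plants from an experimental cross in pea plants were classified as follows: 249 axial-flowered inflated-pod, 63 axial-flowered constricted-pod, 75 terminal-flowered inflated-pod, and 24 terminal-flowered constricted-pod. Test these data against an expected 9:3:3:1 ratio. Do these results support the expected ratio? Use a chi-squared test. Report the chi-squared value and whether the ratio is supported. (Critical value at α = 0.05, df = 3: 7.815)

4.105; consistent

The 9:3:3:1 ratio has 16 parts, so with N = 411 the expected counts are:
  axial-flowered inflated-pod: 411 × 9/16 = 231.1875
  axial-flowered constricted-pod: 411 × 3/16 = 77.0625
  terminal-flowered inflated-pod: 411 × 3/16 = 77.0625
  terminal-flowered constricted-pod: 411 × 1/16 = 25.6875
χ² = Σ (O − E)² / E
  axial-flowered inflated-pod: (249 − 231.1875)² / 231.1875 = 1.3724
  axial-flowered constricted-pod: (63 − 77.0625)² / 77.0625 = 2.5661
  terminal-flowered inflated-pod: (75 − 77.0625)² / 77.0625 = 0.0552
  terminal-flowered constricted-pod: (24 − 25.6875)² / 25.6875 = 0.1109
χ² = 1.3724 + 2.5661 + 0.0552 + 0.1109 = 4.1046 ≈ 4.105
Degrees of freedom = 4 − 1 = 3; critical value at α = 0.05 is 7.815.
Since 4.105 < 7.815, we fail to reject the null hypothesis — the data are consistent with the 9:3:3:1 ratio.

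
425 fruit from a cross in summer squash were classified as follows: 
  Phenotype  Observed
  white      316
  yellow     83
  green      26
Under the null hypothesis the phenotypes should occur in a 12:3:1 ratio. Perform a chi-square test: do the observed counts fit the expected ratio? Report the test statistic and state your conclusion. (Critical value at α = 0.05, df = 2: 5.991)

Expected counts for N = 425 under a 12:3:1 ratio (total parts = 16):
  white: 425 × 12/16 = 318.75
  yellow: 425 × 3/16 = 79.6875
  green: 425 × 1/16 = 26.5625
χ² = Σ (O − E)² / E
  white: (316 − 318.75)² / 318.75 = 0.0237
  yellow: (83 − 79.6875)² / 79.6875 = 0.1377
  green: (26 − 26.5625)² / 26.5625 = 0.0119
χ² = 0.0237 + 0.1377 + 0.0119 = 0.1733 ≈ 0.173
Degrees of freedom = 3 − 1 = 2; critical value at α = 0.05 is 5.991.
Since 0.173 < 5.991, we fail to reject the null hypothesis — the data are consistent with the 12:3:1 ratio.

0.173; consistent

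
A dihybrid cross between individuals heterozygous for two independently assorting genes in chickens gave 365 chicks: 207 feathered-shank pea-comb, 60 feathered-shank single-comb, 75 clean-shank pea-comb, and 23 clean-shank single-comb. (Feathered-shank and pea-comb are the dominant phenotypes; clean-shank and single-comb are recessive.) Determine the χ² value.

A dihybrid F₂ with independent assortment and complete dominance at both loci gives a 9:3:3:1 phenotypic ratio.
Expected counts for N = 365 under a 9:3:3:1 ratio (total parts = 16):
  feathered-shank pea-comb: 365 × 9/16 = 205.3125
  feathered-shank single-comb: 365 × 3/16 = 68.4375
  clean-shank pea-comb: 365 × 3/16 = 68.4375
  clean-shank single-comb: 365 × 1/16 = 22.8125
χ² = Σ (O − E)² / E
  feathered-shank pea-comb: (207 − 205.3125)² / 205.3125 = 0.0139
  feathered-shank single-comb: (60 − 68.4375)² / 68.4375 = 1.0402
  clean-shank pea-comb: (75 − 68.4375)² / 68.4375 = 0.6293
  clean-shank single-comb: (23 − 22.8125)² / 22.8125 = 0.0015
χ² = 0.0139 + 1.0402 + 0.6293 + 0.0015 = 1.6849 ≈ 1.685

1.685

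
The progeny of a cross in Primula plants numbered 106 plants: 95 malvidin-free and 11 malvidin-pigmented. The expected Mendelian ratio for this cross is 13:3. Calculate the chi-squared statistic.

4.878

Expected counts for N = 106 under a 13:3 ratio (total parts = 16):
  malvidin-free: 106 × 13/16 = 86.125
  malvidin-pigmented: 106 × 3/16 = 19.875
χ² = Σ (O − E)² / E
  malvidin-free: (95 − 86.125)² / 86.125 = 0.9146
  malvidin-pigmented: (11 − 19.875)² / 19.875 = 3.9631
χ² = 0.9146 + 3.9631 = 4.8777 ≈ 4.878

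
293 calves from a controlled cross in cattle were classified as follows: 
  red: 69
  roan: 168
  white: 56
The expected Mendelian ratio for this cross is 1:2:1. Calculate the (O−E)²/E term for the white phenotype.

Total ratio parts = 4. Expected numbers out of 293:
  red: 293 × 1/4 = 73.25
  roan: 293 × 2/4 = 146.5
  white: 293 × 1/4 = 73.25
Contribution of white: (56 − 73.25)² / 73.25 = 4.0623

4.062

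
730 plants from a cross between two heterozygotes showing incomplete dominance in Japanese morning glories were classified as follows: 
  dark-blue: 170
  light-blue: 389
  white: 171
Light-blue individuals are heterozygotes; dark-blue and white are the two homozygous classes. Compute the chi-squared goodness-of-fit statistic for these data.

With incomplete dominance, a heterozygote × heterozygote cross gives a 1:2:1 phenotypic ratio.
Under the 1:2:1 hypothesis (Σ ratio = 4, N = 730):
  dark-blue: 730 × 1/4 = 182.5
  light-blue: 730 × 2/4 = 365
  white: 730 × 1/4 = 182.5
χ² = Σ (O − E)² / E
  dark-blue: (170 − 182.5)² / 182.5 = 0.8562
  light-blue: (389 − 365)² / 365 = 1.5781
  white: (171 − 182.5)² / 182.5 = 0.7247
χ² = 0.8562 + 1.5781 + 0.7247 = 3.159

3.159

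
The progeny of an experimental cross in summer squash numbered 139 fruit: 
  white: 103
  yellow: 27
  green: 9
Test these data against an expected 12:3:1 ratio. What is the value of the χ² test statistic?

Expected counts for N = 139 under a 12:3:1 ratio (total parts = 16):
  white: 139 × 12/16 = 104.25
  yellow: 139 × 3/16 = 26.0625
  green: 139 × 1/16 = 8.6875
χ² = Σ (O − E)² / E
  white: (103 − 104.25)² / 104.25 = 0.0150
  yellow: (27 − 26.0625)² / 26.0625 = 0.0337
  green: (9 − 8.6875)² / 8.6875 = 0.0112
χ² = 0.0150 + 0.0337 + 0.0112 = 0.0599 ≈ 0.060

0.060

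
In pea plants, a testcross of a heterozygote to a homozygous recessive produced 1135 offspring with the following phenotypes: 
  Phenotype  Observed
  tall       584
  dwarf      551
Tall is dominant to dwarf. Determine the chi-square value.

A testcross of a heterozygote (Aa × aa) gives a 1:1 phenotypic ratio.
Under the 1:1 hypothesis (Σ ratio = 2, N = 1135):
  tall: 1135 × 1/2 = 567.5
  dwarf: 1135 × 1/2 = 567.5
χ² = Σ (O − E)² / E
  tall: (584 − 567.5)² / 567.5 = 0.4797
  dwarf: (551 − 567.5)² / 567.5 = 0.4797
χ² = 0.4797 + 0.4797 = 0.9594 ≈ 0.959

0.959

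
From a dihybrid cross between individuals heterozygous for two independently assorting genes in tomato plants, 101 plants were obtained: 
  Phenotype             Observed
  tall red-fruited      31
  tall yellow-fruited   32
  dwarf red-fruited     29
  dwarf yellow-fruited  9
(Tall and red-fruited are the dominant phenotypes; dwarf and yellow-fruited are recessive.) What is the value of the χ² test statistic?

A dihybrid F₂ with independent assortment and complete dominance at both loci gives a 9:3:3:1 phenotypic ratio.
Expected counts for N = 101 under a 9:3:3:1 ratio (total parts = 16):
  tall red-fruited: 101 × 9/16 = 56.8125
  tall yellow-fruited: 101 × 3/16 = 18.9375
  dwarf red-fruited: 101 × 3/16 = 18.9375
  dwarf yellow-fruited: 101 × 1/16 = 6.3125
χ² = Σ (O − E)² / E
  tall red-fruited: (31 − 56.8125)² / 56.8125 = 11.7278
  tall yellow-fruited: (32 − 18.9375)² / 18.9375 = 9.0101
  dwarf red-fruited: (29 − 18.9375)² / 18.9375 = 5.3467
  dwarf yellow-fruited: (9 − 6.3125)² / 6.3125 = 1.1442
χ² = 11.7278 + 9.0101 + 5.3467 + 1.1442 = 27.2288 ≈ 27.229

27.229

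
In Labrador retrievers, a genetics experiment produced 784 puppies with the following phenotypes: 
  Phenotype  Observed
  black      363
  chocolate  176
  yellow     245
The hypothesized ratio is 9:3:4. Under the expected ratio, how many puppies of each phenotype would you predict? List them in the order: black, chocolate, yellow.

441, 147, 196

Expected counts for N = 784 under a 9:3:4 ratio (total parts = 16):
  black: 784 × 9/16 = 441
  chocolate: 784 × 3/16 = 147
  yellow: 784 × 4/16 = 196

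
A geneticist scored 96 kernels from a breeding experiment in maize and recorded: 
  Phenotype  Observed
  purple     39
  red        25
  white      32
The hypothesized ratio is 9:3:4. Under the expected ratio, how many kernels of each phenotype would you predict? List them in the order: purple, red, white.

54, 18, 24

Under the 9:3:4 hypothesis (Σ ratio = 16, N = 96):
  purple: 96 × 9/16 = 54
  red: 96 × 3/16 = 18
  white: 96 × 4/16 = 24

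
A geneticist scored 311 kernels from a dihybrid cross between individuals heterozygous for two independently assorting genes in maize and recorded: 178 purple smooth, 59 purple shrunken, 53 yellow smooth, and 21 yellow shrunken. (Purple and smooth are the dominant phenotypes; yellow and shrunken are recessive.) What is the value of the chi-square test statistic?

0.671

A dihybrid F₂ with independent assortment and complete dominance at both loci gives a 9:3:3:1 phenotypic ratio.
The 9:3:3:1 ratio has 16 parts, so with N = 311 the expected counts are:
  purple smooth: 311 × 9/16 = 174.9375
  purple shrunken: 311 × 3/16 = 58.3125
  yellow smooth: 311 × 3/16 = 58.3125
  yellow shrunken: 311 × 1/16 = 19.4375
χ² = Σ (O − E)² / E
  purple smooth: (178 − 174.9375)² / 174.9375 = 0.0536
  purple shrunken: (59 − 58.3125)² / 58.3125 = 0.0081
  yellow smooth: (53 − 58.3125)² / 58.3125 = 0.4840
  yellow shrunken: (21 − 19.4375)² / 19.4375 = 0.1256
χ² = 0.0536 + 0.0081 + 0.4840 + 0.1256 = 0.6713 ≈ 0.671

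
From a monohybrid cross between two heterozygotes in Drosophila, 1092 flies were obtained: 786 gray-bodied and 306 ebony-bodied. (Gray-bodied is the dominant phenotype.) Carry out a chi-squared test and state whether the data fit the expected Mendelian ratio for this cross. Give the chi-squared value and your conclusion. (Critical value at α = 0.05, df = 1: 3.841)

For a monohybrid cross between heterozygotes with complete dominance, the expected phenotypic ratio is 3:1.
The 3:1 ratio has 4 parts, so with N = 1092 the expected counts are:
  gray-bodied: 1092 × 3/4 = 819
  ebony-bodied: 1092 × 1/4 = 273
χ² = Σ (O − E)² / E
  gray-bodied: (786 − 819)² / 819 = 1.3297
  ebony-bodied: (306 − 273)² / 273 = 3.9890
χ² = 1.3297 + 3.9890 = 5.3187 ≈ 5.319
Degrees of freedom = 2 − 1 = 1; critical value at α = 0.05 is 3.841.
Since 5.319 > 3.841, we reject the null hypothesis — the data do not fit the 3:1 ratio.

5.319; not consistent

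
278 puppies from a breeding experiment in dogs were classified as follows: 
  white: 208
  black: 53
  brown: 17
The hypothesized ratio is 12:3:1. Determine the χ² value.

0.024

The 12:3:1 ratio has 16 parts, so with N = 278 the expected counts are:
  white: 278 × 12/16 = 208.5
  black: 278 × 3/16 = 52.125
  brown: 278 × 1/16 = 17.375
χ² = Σ (O − E)² / E
  white: (208 − 208.5)² / 208.5 = 0.0012
  black: (53 − 52.125)² / 52.125 = 0.0147
  brown: (17 − 17.375)² / 17.375 = 0.0081
χ² = 0.0012 + 0.0147 + 0.0081 = 0.024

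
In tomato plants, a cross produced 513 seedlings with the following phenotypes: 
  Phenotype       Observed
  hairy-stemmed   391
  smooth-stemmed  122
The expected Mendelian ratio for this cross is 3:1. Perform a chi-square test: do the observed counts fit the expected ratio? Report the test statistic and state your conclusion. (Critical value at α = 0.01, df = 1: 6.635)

0.406; consistent

The 3:1 ratio has 4 parts, so with N = 513 the expected counts are:
  hairy-stemmed: 513 × 3/4 = 384.75
  smooth-stemmed: 513 × 1/4 = 128.25
χ² = Σ (O − E)² / E
  hairy-stemmed: (391 − 384.75)² / 384.75 = 0.1015
  smooth-stemmed: (122 − 128.25)² / 128.25 = 0.3046
χ² = 0.1015 + 0.3046 = 0.4061 ≈ 0.406
Degrees of freedom = 2 − 1 = 1; critical value at α = 0.01 is 6.635.
Since 0.406 < 6.635, we fail to reject the null hypothesis — the data are consistent with the 3:1 ratio.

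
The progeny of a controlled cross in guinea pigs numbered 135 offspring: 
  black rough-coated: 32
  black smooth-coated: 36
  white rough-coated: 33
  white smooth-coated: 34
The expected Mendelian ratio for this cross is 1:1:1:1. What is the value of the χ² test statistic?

Expected counts for N = 135 under a 1:1:1:1 ratio (total parts = 4):
  black rough-coated: 135 × 1/4 = 33.75
  black smooth-coated: 135 × 1/4 = 33.75
  white rough-coated: 135 × 1/4 = 33.75
  white smooth-coated: 135 × 1/4 = 33.75
χ² = Σ (O − E)² / E
  black rough-coated: (32 − 33.75)² / 33.75 = 0.0907
  black smooth-coated: (36 − 33.75)² / 33.75 = 0.1500
  white rough-coated: (33 − 33.75)² / 33.75 = 0.0167
  white smooth-coated: (34 − 33.75)² / 33.75 = 0.0019
χ² = 0.0907 + 0.1500 + 0.0167 + 0.0019 = 0.2593 ≈ 0.259

0.259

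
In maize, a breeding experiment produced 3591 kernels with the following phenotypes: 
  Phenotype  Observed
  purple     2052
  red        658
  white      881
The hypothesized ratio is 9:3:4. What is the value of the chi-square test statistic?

The 9:3:4 ratio has 16 parts, so with N = 3591 the expected counts are:
  purple: 3591 × 9/16 = 2019.9375
  red: 3591 × 3/16 = 673.3125
  white: 3591 × 4/16 = 897.75
χ² = Σ (O − E)² / E
  purple: (2052 − 2019.9375)² / 2019.9375 = 0.5089
  red: (658 − 673.3125)² / 673.3125 = 0.3482
  white: (881 − 897.75)² / 897.75 = 0.3125
χ² = 0.5089 + 0.3482 + 0.3125 = 1.1696 ≈ 1.170

1.170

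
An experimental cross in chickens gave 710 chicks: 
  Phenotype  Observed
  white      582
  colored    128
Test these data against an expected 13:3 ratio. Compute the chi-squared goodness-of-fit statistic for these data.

Under the 13:3 hypothesis (Σ ratio = 16, N = 710):
  white: 710 × 13/16 = 576.875
  colored: 710 × 3/16 = 133.125
χ² = Σ (O − E)² / E
  white: (582 − 576.875)² / 576.875 = 0.0455
  colored: (128 − 133.125)² / 133.125 = 0.1973
χ² = 0.0455 + 0.1973 = 0.2428 ≈ 0.243

0.243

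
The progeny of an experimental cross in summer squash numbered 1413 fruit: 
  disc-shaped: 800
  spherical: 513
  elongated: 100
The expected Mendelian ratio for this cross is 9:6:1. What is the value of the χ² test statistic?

2.118

Under the 9:6:1 hypothesis (Σ ratio = 16, N = 1413):
  disc-shaped: 1413 × 9/16 = 794.8125
  spherical: 1413 × 6/16 = 529.875
  elongated: 1413 × 1/16 = 88.3125
χ² = Σ (O − E)² / E
  disc-shaped: (800 − 794.8125)² / 794.8125 = 0.0339
  spherical: (513 − 529.875)² / 529.875 = 0.5374
  elongated: (100 − 88.3125)² / 88.3125 = 1.5468
χ² = 0.0339 + 0.5374 + 1.5468 = 2.1181 ≈ 2.118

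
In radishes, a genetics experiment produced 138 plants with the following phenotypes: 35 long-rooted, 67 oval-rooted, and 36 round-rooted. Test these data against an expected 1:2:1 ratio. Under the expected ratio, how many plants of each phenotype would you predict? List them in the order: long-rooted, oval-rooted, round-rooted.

Under the 1:2:1 hypothesis (Σ ratio = 4, N = 138):
  long-rooted: 138 × 1/4 = 34.5
  oval-rooted: 138 × 2/4 = 69
  round-rooted: 138 × 1/4 = 34.5

34.5, 69, 34.5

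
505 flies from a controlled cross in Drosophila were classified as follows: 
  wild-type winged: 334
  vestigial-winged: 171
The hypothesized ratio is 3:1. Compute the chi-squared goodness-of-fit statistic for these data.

Expected counts for N = 505 under a 3:1 ratio (total parts = 4):
  wild-type winged: 505 × 3/4 = 378.75
  vestigial-winged: 505 × 1/4 = 126.25
χ² = Σ (O − E)² / E
  wild-type winged: (334 − 378.75)² / 378.75 = 5.2873
  vestigial-winged: (171 − 126.25)² / 126.25 = 15.8619
χ² = 5.2873 + 15.8619 = 21.1492 ≈ 21.149

21.149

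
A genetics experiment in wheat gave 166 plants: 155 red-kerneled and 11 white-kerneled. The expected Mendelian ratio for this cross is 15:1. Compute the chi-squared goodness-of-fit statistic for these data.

Total ratio parts = 16. Expected numbers out of 166:
  red-kerneled: 166 × 15/16 = 155.625
  white-kerneled: 166 × 1/16 = 10.375
χ² = Σ (O − E)² / E
  red-kerneled: (155 − 155.625)² / 155.625 = 0.0025
  white-kerneled: (11 − 10.375)² / 10.375 = 0.0377
χ² = 0.0025 + 0.0377 = 0.0402 ≈ 0.040

0.040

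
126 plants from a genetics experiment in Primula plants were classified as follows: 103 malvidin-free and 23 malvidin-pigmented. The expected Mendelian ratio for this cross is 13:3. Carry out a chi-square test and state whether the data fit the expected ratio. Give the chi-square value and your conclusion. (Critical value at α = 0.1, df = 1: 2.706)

0.020; consistent

Expected counts for N = 126 under a 13:3 ratio (total parts = 16):
  malvidin-free: 126 × 13/16 = 102.375
  malvidin-pigmented: 126 × 3/16 = 23.625
χ² = Σ (O − E)² / E
  malvidin-free: (103 − 102.375)² / 102.375 = 0.0038
  malvidin-pigmented: (23 − 23.625)² / 23.625 = 0.0165
χ² = 0.0038 + 0.0165 = 0.0203 ≈ 0.020
Degrees of freedom = 2 − 1 = 1; critical value at α = 0.1 is 2.706.
Since 0.020 < 2.706, we fail to reject the null hypothesis — the data are consistent with the 13:3 ratio.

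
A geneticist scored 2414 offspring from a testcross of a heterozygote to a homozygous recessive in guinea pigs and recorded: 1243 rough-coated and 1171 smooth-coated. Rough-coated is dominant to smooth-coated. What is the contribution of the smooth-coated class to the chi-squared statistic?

1.074

A testcross of a heterozygote (Aa × aa) gives a 1:1 phenotypic ratio.
Expected counts for N = 2414 under a 1:1 ratio (total parts = 2):
  rough-coated: 2414 × 1/2 = 1207
  smooth-coated: 2414 × 1/2 = 1207
Contribution of smooth-coated: (1171 − 1207)² / 1207 = 1.0737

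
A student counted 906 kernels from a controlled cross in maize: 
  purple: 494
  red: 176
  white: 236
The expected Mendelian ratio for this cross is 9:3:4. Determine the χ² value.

1.098

Under the 9:3:4 hypothesis (Σ ratio = 16, N = 906):
  purple: 906 × 9/16 = 509.625
  red: 906 × 3/16 = 169.875
  white: 906 × 4/16 = 226.5
χ² = Σ (O − E)² / E
  purple: (494 − 509.625)² / 509.625 = 0.4791
  red: (176 − 169.875)² / 169.875 = 0.2208
  white: (236 − 226.5)² / 226.5 = 0.3985
χ² = 0.4791 + 0.2208 + 0.3985 = 1.0984 ≈ 1.098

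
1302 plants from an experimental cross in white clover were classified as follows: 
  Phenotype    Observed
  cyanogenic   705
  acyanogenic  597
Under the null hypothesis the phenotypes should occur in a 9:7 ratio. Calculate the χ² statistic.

2.339

Total ratio parts = 16. Expected numbers out of 1302:
  cyanogenic: 1302 × 9/16 = 732.375
  acyanogenic: 1302 × 7/16 = 569.625
χ² = Σ (O − E)² / E
  cyanogenic: (705 − 732.375)² / 732.375 = 1.0232
  acyanogenic: (597 − 569.625)² / 569.625 = 1.3156
χ² = 1.0232 + 1.3156 = 2.3388 ≈ 2.339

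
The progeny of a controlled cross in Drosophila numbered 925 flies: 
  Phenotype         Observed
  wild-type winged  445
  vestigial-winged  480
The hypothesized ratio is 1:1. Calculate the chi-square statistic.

Total ratio parts = 2. Expected numbers out of 925:
  wild-type winged: 925 × 1/2 = 462.5
  vestigial-winged: 925 × 1/2 = 462.5
χ² = Σ (O − E)² / E
  wild-type winged: (445 − 462.5)² / 462.5 = 0.6622
  vestigial-winged: (480 − 462.5)² / 462.5 = 0.6622
χ² = 0.6622 + 0.6622 = 1.3244 ≈ 1.324

1.324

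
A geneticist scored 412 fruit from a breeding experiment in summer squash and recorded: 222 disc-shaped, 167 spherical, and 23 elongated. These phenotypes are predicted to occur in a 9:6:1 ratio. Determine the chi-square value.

Under the 9:6:1 hypothesis (Σ ratio = 16, N = 412):
  disc-shaped: 412 × 9/16 = 231.75
  spherical: 412 × 6/16 = 154.5
  elongated: 412 × 1/16 = 25.75
χ² = Σ (O − E)² / E
  disc-shaped: (222 − 231.75)² / 231.75 = 0.4102
  spherical: (167 − 154.5)² / 154.5 = 1.0113
  elongated: (23 − 25.75)² / 25.75 = 0.2937
χ² = 0.4102 + 1.0113 + 0.2937 = 1.7152 ≈ 1.715

1.715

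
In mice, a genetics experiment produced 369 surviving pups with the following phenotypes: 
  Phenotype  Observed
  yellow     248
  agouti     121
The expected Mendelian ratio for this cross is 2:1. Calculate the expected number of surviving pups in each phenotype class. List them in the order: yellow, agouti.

The 2:1 ratio has 3 parts, so with N = 369 the expected counts are:
  yellow: 369 × 2/3 = 246
  agouti: 369 × 1/3 = 123

246, 123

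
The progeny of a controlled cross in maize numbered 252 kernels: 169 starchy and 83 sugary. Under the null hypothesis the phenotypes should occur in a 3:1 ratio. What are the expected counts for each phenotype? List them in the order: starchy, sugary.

189, 63

The 3:1 ratio has 4 parts, so with N = 252 the expected counts are:
  starchy: 252 × 3/4 = 189
  sugary: 252 × 1/4 = 63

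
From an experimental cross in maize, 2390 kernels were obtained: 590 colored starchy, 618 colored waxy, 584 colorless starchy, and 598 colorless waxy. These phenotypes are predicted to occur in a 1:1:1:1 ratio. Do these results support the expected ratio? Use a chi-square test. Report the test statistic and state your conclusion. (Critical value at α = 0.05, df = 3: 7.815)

Expected counts for N = 2390 under a 1:1:1:1 ratio (total parts = 4):
  colored starchy: 2390 × 1/4 = 597.5
  colored waxy: 2390 × 1/4 = 597.5
  colorless starchy: 2390 × 1/4 = 597.5
  colorless waxy: 2390 × 1/4 = 597.5
χ² = Σ (O − E)² / E
  colored starchy: (590 − 597.5)² / 597.5 = 0.0941
  colored waxy: (618 − 597.5)² / 597.5 = 0.7033
  colorless starchy: (584 − 597.5)² / 597.5 = 0.3050
  colorless waxy: (598 − 597.5)² / 597.5 = 0.0004
χ² = 0.0941 + 0.7033 + 0.3050 + 0.0004 = 1.1028 ≈ 1.103
Degrees of freedom = 4 − 1 = 3; critical value at α = 0.05 is 7.815.
Since 1.103 < 7.815, we fail to reject the null hypothesis — the data are consistent with the 1:1:1:1 ratio.

1.103; consistent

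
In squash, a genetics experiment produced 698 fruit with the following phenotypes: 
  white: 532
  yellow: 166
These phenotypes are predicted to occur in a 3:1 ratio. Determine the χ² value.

0.552

Total ratio parts = 4. Expected numbers out of 698:
  white: 698 × 3/4 = 523.5
  yellow: 698 × 1/4 = 174.5
χ² = Σ (O − E)² / E
  white: (532 − 523.5)² / 523.5 = 0.1380
  yellow: (166 − 174.5)² / 174.5 = 0.4140
χ² = 0.1380 + 0.4140 = 0.552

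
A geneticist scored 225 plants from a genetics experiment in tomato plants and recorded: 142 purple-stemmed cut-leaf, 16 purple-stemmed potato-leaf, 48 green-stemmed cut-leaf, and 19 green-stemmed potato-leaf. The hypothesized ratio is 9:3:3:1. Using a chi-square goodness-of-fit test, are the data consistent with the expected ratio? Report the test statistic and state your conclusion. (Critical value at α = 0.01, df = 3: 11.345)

Under the 9:3:3:1 hypothesis (Σ ratio = 16, N = 225):
  purple-stemmed cut-leaf: 225 × 9/16 = 126.5625
  purple-stemmed potato-leaf: 225 × 3/16 = 42.1875
  green-stemmed cut-leaf: 225 × 3/16 = 42.1875
  green-stemmed potato-leaf: 225 × 1/16 = 14.0625
χ² = Σ (O − E)² / E
  purple-stemmed cut-leaf: (142 − 126.5625)² / 126.5625 = 1.8830
  purple-stemmed potato-leaf: (16 − 42.1875)² / 42.1875 = 16.2556
  green-stemmed cut-leaf: (48 − 42.1875)² / 42.1875 = 0.8008
  green-stemmed potato-leaf: (19 − 14.0625)² / 14.0625 = 1.7336
χ² = 1.8830 + 16.2556 + 0.8008 + 1.7336 = 20.673
Degrees of freedom = 4 − 1 = 3; critical value at α = 0.01 is 11.345.
Since 20.673 > 11.345, we reject the null hypothesis — the data do not fit the 9:3:3:1 ratio.

20.673; not consistent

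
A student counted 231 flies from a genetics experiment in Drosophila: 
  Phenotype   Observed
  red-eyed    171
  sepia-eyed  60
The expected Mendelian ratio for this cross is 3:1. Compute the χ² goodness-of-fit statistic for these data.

0.117

Total ratio parts = 4. Expected numbers out of 231:
  red-eyed: 231 × 3/4 = 173.25
  sepia-eyed: 231 × 1/4 = 57.75
χ² = Σ (O − E)² / E
  red-eyed: (171 − 173.25)² / 173.25 = 0.0292
  sepia-eyed: (60 − 57.75)² / 57.75 = 0.0877
χ² = 0.0292 + 0.0877 = 0.1169 ≈ 0.117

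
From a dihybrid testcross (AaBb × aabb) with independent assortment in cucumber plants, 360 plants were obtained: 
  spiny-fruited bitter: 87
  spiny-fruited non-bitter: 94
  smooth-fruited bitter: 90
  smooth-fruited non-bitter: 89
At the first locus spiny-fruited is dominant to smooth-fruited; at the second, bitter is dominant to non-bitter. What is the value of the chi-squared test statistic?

0.289

A dihybrid testcross with independent assortment gives a 1:1:1:1 ratio.
The 1:1:1:1 ratio has 4 parts, so with N = 360 the expected counts are:
  spiny-fruited bitter: 360 × 1/4 = 90
  spiny-fruited non-bitter: 360 × 1/4 = 90
  smooth-fruited bitter: 360 × 1/4 = 90
  smooth-fruited non-bitter: 360 × 1/4 = 90
χ² = Σ (O − E)² / E
  spiny-fruited bitter: (87 − 90)² / 90 = 0.1000
  spiny-fruited non-bitter: (94 − 90)² / 90 = 0.1778
  smooth-fruited bitter: (90 − 90)² / 90 = 0.0000
  smooth-fruited non-bitter: (89 − 90)² / 90 = 0.0111
χ² = 0.1000 + 0.1778 + 0.0000 + 0.0111 = 0.2889 ≈ 0.289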